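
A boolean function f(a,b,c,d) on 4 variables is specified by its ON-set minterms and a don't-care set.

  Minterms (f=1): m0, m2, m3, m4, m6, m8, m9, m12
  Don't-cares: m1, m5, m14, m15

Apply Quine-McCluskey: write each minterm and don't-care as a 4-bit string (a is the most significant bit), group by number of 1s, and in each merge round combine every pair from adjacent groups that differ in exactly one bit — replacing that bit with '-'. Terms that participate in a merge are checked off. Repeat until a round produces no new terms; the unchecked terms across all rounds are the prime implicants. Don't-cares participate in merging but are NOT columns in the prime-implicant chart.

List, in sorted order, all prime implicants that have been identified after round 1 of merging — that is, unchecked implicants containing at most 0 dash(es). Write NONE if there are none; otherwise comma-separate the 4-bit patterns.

NONE

size-2^0 implicants → 0000(✓)  0001(✓)  0010(✓)  0011(✓)  0100(✓)  0101(✓)  0110(✓)  1000(✓)  1001(✓)  1100(✓)  1110(✓)  1111(✓)
size-2^1 implicants → -000(✓)  -001(✓)  -100(✓)  -110(✓)  0-00(✓)  0-01(✓)  0-10(✓)  00-0(✓)  00-1(✓)  000-(✓)  001-(✓)  01-0(✓)  010-(✓)  1-00(✓)  100-(✓)  11-0(✓)  111-
size-2^2 implicants → --00  -00-  -1-0  0--0  0-0-  00--
Unchecked terms (primes): --00, -00-, -1-0, 0--0, 0-0-, 00--, 111-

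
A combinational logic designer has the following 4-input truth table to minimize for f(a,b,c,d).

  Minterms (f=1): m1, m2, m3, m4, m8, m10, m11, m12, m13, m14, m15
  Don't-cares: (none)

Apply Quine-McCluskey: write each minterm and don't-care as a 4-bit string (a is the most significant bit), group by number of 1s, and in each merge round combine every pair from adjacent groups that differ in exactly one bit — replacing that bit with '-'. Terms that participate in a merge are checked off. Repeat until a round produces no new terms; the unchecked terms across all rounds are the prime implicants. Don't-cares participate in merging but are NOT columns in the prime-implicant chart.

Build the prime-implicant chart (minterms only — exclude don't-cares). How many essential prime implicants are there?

[col 0] 0001*, 0010*, 0011*, 0100*, 1000*, 1010*, 1011*, 1100*, 1101*, 1110*, 1111*
[col 1] -010*, -011*, -100, 00-1, 001-*, 1-00*, 1-10*, 1-11*, 10-0*, 101-*, 11-0*, 11-1*, 110-*, 111-*
[col 2] -01-, 1--0, 1-1-, 11--
Prime implicants: -01-, -100, 00-1, 1--0, 1-1-, 11--
PI chart (minterm → PIs covering it):
  1 | 00-1  (sole → essential)
  2 | -01-  (sole → essential)
  3 | -01-,00-1
  4 | -100  (sole → essential)
  8 | 1--0  (sole → essential)
  10 | -01-,1--0,1-1-
  11 | -01-,1-1-
  12 | -100,1--0,11--
  13 | 11--  (sole → essential)
  14 | 1--0,1-1-,11--
  15 | 1-1-,11--
Essential prime implicants: -01-, -100, 00-1, 1--0, 11--

5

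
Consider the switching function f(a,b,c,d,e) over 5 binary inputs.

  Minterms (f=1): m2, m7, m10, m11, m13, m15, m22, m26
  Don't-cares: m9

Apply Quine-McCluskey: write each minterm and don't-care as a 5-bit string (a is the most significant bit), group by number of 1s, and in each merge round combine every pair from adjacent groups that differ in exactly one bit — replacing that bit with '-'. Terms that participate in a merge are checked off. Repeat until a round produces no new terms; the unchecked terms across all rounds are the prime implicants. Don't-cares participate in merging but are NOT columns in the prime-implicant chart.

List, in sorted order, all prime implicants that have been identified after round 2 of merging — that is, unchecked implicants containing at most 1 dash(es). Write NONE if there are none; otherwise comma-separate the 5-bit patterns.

size-2^0 implicants → 00010(✓)  00111(✓)  01001(✓)  01010(✓)  01011(✓)  01101(✓)  01111(✓)  10110  11010(✓)
size-2^1 implicants → -1010  0-010  0-111  01-01(✓)  01-11(✓)  010-1(✓)  0101-  011-1(✓)
size-2^2 implicants → 01--1
Unchecked terms (primes): -1010, 0-010, 0-111, 01--1, 0101-, 10110

-1010, 0-010, 0-111, 0101-, 10110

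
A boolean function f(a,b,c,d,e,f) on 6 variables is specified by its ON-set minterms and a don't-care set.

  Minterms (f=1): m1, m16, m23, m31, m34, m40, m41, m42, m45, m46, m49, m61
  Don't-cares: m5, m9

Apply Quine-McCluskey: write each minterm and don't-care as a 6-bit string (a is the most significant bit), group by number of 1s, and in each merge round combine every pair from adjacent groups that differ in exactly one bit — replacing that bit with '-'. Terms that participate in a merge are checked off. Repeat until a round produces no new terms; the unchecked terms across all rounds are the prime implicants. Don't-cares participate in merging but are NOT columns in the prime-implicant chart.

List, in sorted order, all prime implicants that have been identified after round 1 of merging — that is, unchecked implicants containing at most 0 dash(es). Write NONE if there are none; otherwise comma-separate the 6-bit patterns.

010000, 110001

size-2^0 implicants → 000001(✓)  000101(✓)  001001(✓)  010000  010111(✓)  011111(✓)  100010(✓)  101000(✓)  101001(✓)  101010(✓)  101101(✓)  101110(✓)  110001  111101(✓)
size-2^1 implicants → -01001  00-001  000-01  01-111  1-1101  10-010  101-01  101-10  1010-0  10100-
Unchecked terms (primes): -01001, 00-001, 000-01, 01-111, 010000, 1-1101, 10-010, 101-01, 101-10, 1010-0, 10100-, 110001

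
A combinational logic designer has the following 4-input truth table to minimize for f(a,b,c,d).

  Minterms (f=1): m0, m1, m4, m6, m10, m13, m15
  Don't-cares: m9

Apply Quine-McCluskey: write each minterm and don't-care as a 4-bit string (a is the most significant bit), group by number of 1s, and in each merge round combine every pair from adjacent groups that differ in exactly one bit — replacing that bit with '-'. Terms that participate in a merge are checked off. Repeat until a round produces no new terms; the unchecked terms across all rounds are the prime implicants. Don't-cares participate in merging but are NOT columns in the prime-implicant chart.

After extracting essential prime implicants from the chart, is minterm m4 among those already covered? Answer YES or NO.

Round 0: 0000✓ 0001✓ 0100✓ 0110✓ 1001✓ 1010 1101✓ 1111✓
Round 1: -001 0-00 000- 01-0 1-01 11-1
PIs = {-001, 0-00, 000-, 01-0, 1-01, 1010, 11-1}
Coverage chart:
  m0: 0-00,000-
  m1: -001,000-
  m4: 0-00,01-0
  m6: 01-0 ←essential
  m10: 1010 ←essential
  m13: 1-01,11-1
  m15: 11-1 ←essential
Essential: 01-0, 1010, 11-1

YES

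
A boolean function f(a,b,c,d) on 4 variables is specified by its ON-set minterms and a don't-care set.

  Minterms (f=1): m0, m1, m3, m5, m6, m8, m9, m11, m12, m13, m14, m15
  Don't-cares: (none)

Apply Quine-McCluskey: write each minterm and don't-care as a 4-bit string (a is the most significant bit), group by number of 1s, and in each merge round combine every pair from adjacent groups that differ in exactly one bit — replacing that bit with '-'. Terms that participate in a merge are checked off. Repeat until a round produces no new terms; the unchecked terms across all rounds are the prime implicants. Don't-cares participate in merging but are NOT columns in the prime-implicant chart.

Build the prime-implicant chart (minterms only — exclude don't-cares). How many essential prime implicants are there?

Round 0: 0000✓ 0001✓ 0011✓ 0101✓ 0110✓ 1000✓ 1001✓ 1011✓ 1100✓ 1101✓ 1110✓ 1111✓
Round 1: -000✓ -001✓ -011✓ -101✓ -110 0-01✓ 00-1✓ 000-✓ 1-00✓ 1-01✓ 1-11✓ 10-1✓ 100-✓ 11-0✓ 11-1✓ 110-✓ 111-✓
Round 2: --01 -0-1 -00- 1--1 1-0- 11--
PIs = {--01, -0-1, -00-, -110, 1--1, 1-0-, 11--}
Coverage chart:
  m0: -00- ←essential
  m1: --01,-0-1,-00-
  m3: -0-1 ←essential
  m5: --01 ←essential
  m6: -110 ←essential
  m8: -00-,1-0-
  m9: --01,-0-1,-00-,1--1,1-0-
  m11: -0-1,1--1
  m12: 1-0-,11--
  m13: --01,1--1,1-0-,11--
  m14: -110,11--
  m15: 1--1,11--
Essential: --01, -0-1, -00-, -110

4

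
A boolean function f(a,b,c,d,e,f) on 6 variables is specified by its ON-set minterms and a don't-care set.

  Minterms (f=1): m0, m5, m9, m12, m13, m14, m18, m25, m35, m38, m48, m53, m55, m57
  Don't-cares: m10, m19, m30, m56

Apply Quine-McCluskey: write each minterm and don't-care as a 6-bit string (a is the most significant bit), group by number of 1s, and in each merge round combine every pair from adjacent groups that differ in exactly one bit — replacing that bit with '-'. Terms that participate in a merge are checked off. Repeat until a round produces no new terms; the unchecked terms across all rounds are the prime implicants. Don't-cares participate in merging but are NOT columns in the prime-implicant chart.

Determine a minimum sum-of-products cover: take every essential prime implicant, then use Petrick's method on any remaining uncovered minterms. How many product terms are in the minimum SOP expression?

[col 0] 000000, 000101*, 001001*, 001010*, 001100*, 001101*, 001110*, 010010*, 010011*, 011001*, 011110*, 100011, 100110, 110000*, 110101*, 110111*, 111000*, 111001*
[col 1] -11001, 0-1001, 0-1110, 00-101, 001-01, 001-10, 0011-0, 00110-, 01001-, 11-000, 1101-1, 11100-
Prime implicants: -11001, 0-1001, 0-1110, 00-101, 000000, 001-01, 001-10, 0011-0, 00110-, 01001-, 100011, 100110, 11-000, 1101-1, 11100-
PI chart (minterm → PIs covering it):
  0 | 000000  (sole → essential)
  5 | 00-101  (sole → essential)
  9 | 0-1001,001-01
  12 | 0011-0,00110-
  13 | 00-101,001-01,00110-
  14 | 0-1110,001-10,0011-0
  18 | 01001-  (sole → essential)
  25 | -11001,0-1001
  35 | 100011  (sole → essential)
  38 | 100110  (sole → essential)
  48 | 11-000  (sole → essential)
  53 | 1101-1  (sole → essential)
  55 | 1101-1  (sole → essential)
  57 | -11001,11100-
Essential prime implicants: 00-101, 000000, 01001-, 100011, 100110, 11-000, 1101-1
Petrick residual → -11001, 0-1001, 0011-0
Minimum SOP uses 10 PIs: bcd'e'f + a'cd'e'f + a'b'de'f + a'b'c'd'e'f' + a'b'cdf' + a'bc'd'e + ab'c'd'ef + ab'c'def' + abd'e'f' + abc'df

10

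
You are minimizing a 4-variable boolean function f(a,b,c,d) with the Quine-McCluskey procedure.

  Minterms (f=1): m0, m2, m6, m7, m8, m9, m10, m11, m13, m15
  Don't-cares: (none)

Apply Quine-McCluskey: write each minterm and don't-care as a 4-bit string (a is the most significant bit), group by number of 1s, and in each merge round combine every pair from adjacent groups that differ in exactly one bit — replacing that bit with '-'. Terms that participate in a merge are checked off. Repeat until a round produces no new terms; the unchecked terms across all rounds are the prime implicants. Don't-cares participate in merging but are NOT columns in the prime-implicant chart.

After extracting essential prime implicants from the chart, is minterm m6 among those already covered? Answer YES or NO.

Round 0: 0000✓ 0010✓ 0110✓ 0111✓ 1000✓ 1001✓ 1010✓ 1011✓ 1101✓ 1111✓
Round 1: -000✓ -010✓ -111 0-10 00-0✓ 011- 1-01✓ 1-11✓ 10-0✓ 10-1✓ 100-✓ 101-✓ 11-1✓
Round 2: -0-0 1--1 10--
PIs = {-0-0, -111, 0-10, 011-, 1--1, 10--}
Coverage chart:
  m0: -0-0 ←essential
  m2: -0-0,0-10
  m6: 0-10,011-
  m7: -111,011-
  m8: -0-0,10--
  m9: 1--1,10--
  m10: -0-0,10--
  m11: 1--1,10--
  m13: 1--1 ←essential
  m15: -111,1--1
Essential: -0-0, 1--1

NO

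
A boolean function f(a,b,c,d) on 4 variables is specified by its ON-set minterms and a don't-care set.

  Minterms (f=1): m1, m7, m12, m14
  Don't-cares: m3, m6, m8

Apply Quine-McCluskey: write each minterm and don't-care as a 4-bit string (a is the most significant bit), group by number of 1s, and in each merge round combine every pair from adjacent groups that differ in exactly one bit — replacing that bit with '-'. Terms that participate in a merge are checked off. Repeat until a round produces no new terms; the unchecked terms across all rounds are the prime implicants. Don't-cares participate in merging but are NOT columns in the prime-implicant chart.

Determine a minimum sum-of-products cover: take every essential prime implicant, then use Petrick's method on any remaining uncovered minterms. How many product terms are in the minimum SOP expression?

size-2^0 implicants → 0001(✓)  0011(✓)  0110(✓)  0111(✓)  1000(✓)  1100(✓)  1110(✓)
size-2^1 implicants → -110  0-11  00-1  011-  1-00  11-0
Unchecked terms (primes): -110, 0-11, 00-1, 011-, 1-00, 11-0
Minterm coverage:
  m1 ⊆ 00-1 [E]
  m7 ⊆ 0-11,011-
  m12 ⊆ 1-00,11-0
  m14 ⊆ -110,11-0
E = {00-1}
Petrick residual → 0-11, 11-0
Cover = a'cd + a'b'd + abd'  |cover|=3

3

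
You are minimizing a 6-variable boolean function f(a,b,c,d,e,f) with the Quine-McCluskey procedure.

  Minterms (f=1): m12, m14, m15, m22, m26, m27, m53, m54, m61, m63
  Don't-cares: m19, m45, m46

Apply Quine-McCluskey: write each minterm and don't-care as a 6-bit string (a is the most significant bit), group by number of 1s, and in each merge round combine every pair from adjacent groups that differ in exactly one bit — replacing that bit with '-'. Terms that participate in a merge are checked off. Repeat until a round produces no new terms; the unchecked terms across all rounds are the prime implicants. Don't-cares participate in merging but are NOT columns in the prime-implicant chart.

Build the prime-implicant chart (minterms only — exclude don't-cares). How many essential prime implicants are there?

Round 0: 001100✓ 001110✓ 001111✓ 010011✓ 010110✓ 011010✓ 011011✓ 101101✓ 101110✓ 110101✓ 110110✓ 111101✓ 111111✓
Round 1: -01110 -10110 0011-0 00111- 01-011 01101- 1-1101 11-101 1111-1
PIs = {-01110, -10110, 0011-0, 00111-, 01-011, 01101-, 1-1101, 11-101, 1111-1}
Coverage chart:
  m12: 0011-0 ←essential
  m14: -01110,0011-0,00111-
  m15: 00111- ←essential
  m22: -10110 ←essential
  m26: 01101- ←essential
  m27: 01-011,01101-
  m53: 11-101 ←essential
  m54: -10110 ←essential
  m61: 1-1101,11-101,1111-1
  m63: 1111-1 ←essential
Essential: -10110, 0011-0, 00111-, 01101-, 11-101, 1111-1

6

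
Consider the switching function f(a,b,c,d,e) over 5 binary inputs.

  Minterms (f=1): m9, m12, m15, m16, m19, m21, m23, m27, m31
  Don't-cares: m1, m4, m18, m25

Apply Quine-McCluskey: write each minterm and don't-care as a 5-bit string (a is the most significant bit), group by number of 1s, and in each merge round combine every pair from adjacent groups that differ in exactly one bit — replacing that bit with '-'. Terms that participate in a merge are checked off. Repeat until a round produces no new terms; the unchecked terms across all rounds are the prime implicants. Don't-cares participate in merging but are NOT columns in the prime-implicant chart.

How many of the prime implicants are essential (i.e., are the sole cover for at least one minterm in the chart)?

4

size-2^0 implicants → 00001(✓)  00100(✓)  01001(✓)  01100(✓)  01111(✓)  10000(✓)  10010(✓)  10011(✓)  10101(✓)  10111(✓)  11001(✓)  11011(✓)  11111(✓)
size-2^1 implicants → -1001  -1111  0-001  0-100  1-011(✓)  1-111(✓)  10-11(✓)  100-0  1001-  101-1  11-11(✓)  110-1
size-2^2 implicants → 1--11
Unchecked terms (primes): -1001, -1111, 0-001, 0-100, 1--11, 100-0, 1001-, 101-1, 110-1
Minterm coverage:
  m9 ⊆ -1001,0-001
  m12 ⊆ 0-100 [E]
  m15 ⊆ -1111 [E]
  m16 ⊆ 100-0 [E]
  m19 ⊆ 1--11,1001-
  m21 ⊆ 101-1 [E]
  m23 ⊆ 1--11,101-1
  m27 ⊆ 1--11,110-1
  m31 ⊆ -1111,1--11
E = {-1111, 0-100, 100-0, 101-1}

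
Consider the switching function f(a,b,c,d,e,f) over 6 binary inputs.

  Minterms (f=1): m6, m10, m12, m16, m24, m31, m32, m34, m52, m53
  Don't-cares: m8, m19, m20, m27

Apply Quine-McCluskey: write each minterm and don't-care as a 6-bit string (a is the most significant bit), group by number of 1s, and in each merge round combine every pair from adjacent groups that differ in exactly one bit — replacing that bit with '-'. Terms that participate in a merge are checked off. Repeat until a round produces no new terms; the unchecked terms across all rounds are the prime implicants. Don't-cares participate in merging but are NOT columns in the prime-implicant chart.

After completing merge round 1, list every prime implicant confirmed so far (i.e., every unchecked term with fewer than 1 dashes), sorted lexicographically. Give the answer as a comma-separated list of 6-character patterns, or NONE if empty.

size-2^0 implicants → 000110  001000(✓)  001010(✓)  001100(✓)  010000(✓)  010011(✓)  010100(✓)  011000(✓)  011011(✓)  011111(✓)  100000(✓)  100010(✓)  110100(✓)  110101(✓)
size-2^1 implicants → -10100  0-1000  001-00  0010-0  01-000  01-011  010-00  011-11  1000-0  11010-
Unchecked terms (primes): -10100, 0-1000, 000110, 001-00, 0010-0, 01-000, 01-011, 010-00, 011-11, 1000-0, 11010-

000110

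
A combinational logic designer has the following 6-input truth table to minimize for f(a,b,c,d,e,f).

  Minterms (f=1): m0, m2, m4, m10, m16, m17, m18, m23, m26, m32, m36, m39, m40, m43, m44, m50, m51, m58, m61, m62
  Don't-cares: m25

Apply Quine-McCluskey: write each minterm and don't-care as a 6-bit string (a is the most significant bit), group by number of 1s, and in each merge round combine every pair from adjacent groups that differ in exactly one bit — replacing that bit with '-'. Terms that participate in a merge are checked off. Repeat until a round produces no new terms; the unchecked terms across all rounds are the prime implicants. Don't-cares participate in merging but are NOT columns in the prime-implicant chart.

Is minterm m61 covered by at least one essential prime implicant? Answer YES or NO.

YES

[col 0] 000000*, 000010*, 000100*, 001010*, 010000*, 010001*, 010010*, 010111, 011001*, 011010*, 100000*, 100100*, 100111, 101000*, 101011, 101100*, 110010*, 110011*, 111010*, 111101, 111110*
[col 1] -00000*, -00100*, -10010*, -11010*, 0-0000*, 0-0010*, 0-1010*, 00-010*, 000-00*, 0000-0*, 01-001, 01-010*, 0100-0*, 01000-, 10-000*, 10-100*, 100-00*, 101-00*, 11-010*, 11001-, 111-10
[col 2] -00-00, -1-010, 0--010, 0-00-0, 10--00
Prime implicants: -00-00, -1-010, 0--010, 0-00-0, 01-001, 01000-, 010111, 10--00, 100111, 101011, 11001-, 111-10, 111101
PI chart (minterm → PIs covering it):
  0 | -00-00,0-00-0
  2 | 0--010,0-00-0
  4 | -00-00  (sole → essential)
  10 | 0--010  (sole → essential)
  16 | 0-00-0,01000-
  17 | 01-001,01000-
  18 | -1-010,0--010,0-00-0
  23 | 010111  (sole → essential)
  26 | -1-010,0--010
  32 | -00-00,10--00
  36 | -00-00,10--00
  39 | 100111  (sole → essential)
  40 | 10--00  (sole → essential)
  43 | 101011  (sole → essential)
  44 | 10--00  (sole → essential)
  50 | -1-010,11001-
  51 | 11001-  (sole → essential)
  58 | -1-010,111-10
  61 | 111101  (sole → essential)
  62 | 111-10  (sole → essential)
Essential prime implicants: -00-00, 0--010, 010111, 10--00, 100111, 101011, 11001-, 111-10, 111101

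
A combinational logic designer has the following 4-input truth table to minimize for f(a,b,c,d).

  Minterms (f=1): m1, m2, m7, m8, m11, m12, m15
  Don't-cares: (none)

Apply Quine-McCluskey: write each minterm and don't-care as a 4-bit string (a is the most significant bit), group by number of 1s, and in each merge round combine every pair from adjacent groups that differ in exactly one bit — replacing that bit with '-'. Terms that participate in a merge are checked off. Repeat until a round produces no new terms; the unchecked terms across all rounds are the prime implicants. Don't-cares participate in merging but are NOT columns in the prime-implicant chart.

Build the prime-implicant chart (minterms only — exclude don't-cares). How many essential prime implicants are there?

5

Round 0: 0001 0010 0111✓ 1000✓ 1011✓ 1100✓ 1111✓
Round 1: -111 1-00 1-11
PIs = {-111, 0001, 0010, 1-00, 1-11}
Coverage chart:
  m1: 0001 ←essential
  m2: 0010 ←essential
  m7: -111 ←essential
  m8: 1-00 ←essential
  m11: 1-11 ←essential
  m12: 1-00 ←essential
  m15: -111,1-11
Essential: -111, 0001, 0010, 1-00, 1-11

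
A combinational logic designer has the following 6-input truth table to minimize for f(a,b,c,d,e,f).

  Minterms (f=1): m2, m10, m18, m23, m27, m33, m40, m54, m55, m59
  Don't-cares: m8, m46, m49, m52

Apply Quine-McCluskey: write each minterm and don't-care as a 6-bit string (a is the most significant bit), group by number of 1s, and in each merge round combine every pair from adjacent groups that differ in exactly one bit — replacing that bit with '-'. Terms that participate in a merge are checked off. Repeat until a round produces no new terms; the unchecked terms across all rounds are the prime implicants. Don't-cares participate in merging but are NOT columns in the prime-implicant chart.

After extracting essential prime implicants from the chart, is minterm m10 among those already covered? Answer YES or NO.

[col 0] 000010*, 001000*, 001010*, 010010*, 010111*, 011011*, 100001*, 101000*, 101110, 110001*, 110100*, 110110*, 110111*, 111011*
[col 1] -01000, -10111, -11011, 0-0010, 00-010, 0010-0, 1-0001, 1101-0, 11011-
Prime implicants: -01000, -10111, -11011, 0-0010, 00-010, 0010-0, 1-0001, 101110, 1101-0, 11011-
PI chart (minterm → PIs covering it):
  2 | 0-0010,00-010
  10 | 00-010,0010-0
  18 | 0-0010  (sole → essential)
  23 | -10111  (sole → essential)
  27 | -11011  (sole → essential)
  33 | 1-0001  (sole → essential)
  40 | -01000  (sole → essential)
  54 | 1101-0,11011-
  55 | -10111,11011-
  59 | -11011  (sole → essential)
Essential prime implicants: -01000, -10111, -11011, 0-0010, 1-0001

NO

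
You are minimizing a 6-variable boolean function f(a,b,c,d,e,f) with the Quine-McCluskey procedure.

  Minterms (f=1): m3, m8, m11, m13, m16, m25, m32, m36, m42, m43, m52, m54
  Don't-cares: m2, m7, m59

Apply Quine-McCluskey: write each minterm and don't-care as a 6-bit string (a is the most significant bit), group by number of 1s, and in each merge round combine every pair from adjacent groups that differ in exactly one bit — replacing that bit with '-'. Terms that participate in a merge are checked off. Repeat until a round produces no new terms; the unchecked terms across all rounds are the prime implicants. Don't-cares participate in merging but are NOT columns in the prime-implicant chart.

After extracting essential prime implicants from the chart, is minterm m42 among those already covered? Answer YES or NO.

YES

Round 0: 000010✓ 000011✓ 000111✓ 001000 001011✓ 001101 010000 011001 100000✓ 100100✓ 101010✓ 101011✓ 110100✓ 110110✓ 111011✓
Round 1: -01011 00-011 000-11 00001- 1-0100 1-1011 100-00 10101- 1101-0
PIs = {-01011, 00-011, 000-11, 00001-, 001000, 001101, 010000, 011001, 1-0100, 1-1011, 100-00, 10101-, 1101-0}
Coverage chart:
  m3: 00-011,000-11,00001-
  m8: 001000 ←essential
  m11: -01011,00-011
  m13: 001101 ←essential
  m16: 010000 ←essential
  m25: 011001 ←essential
  m32: 100-00 ←essential
  m36: 1-0100,100-00
  m42: 10101- ←essential
  m43: -01011,1-1011,10101-
  m52: 1-0100,1101-0
  m54: 1101-0 ←essential
Essential: 001000, 001101, 010000, 011001, 100-00, 10101-, 1101-0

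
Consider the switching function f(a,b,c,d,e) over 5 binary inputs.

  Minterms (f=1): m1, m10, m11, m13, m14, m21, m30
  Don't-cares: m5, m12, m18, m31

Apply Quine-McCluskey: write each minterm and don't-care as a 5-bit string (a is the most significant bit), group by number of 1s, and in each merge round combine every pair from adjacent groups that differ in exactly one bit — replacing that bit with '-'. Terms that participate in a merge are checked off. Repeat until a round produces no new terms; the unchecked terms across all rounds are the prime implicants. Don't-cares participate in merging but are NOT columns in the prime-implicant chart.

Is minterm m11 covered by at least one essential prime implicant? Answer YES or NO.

size-2^0 implicants → 00001(✓)  00101(✓)  01010(✓)  01011(✓)  01100(✓)  01101(✓)  01110(✓)  10010  10101(✓)  11110(✓)  11111(✓)
size-2^1 implicants → -0101  -1110  0-101  00-01  01-10  0101-  011-0  0110-  1111-
Unchecked terms (primes): -0101, -1110, 0-101, 00-01, 01-10, 0101-, 011-0, 0110-, 10010, 1111-
Minterm coverage:
  m1 ⊆ 00-01 [E]
  m10 ⊆ 01-10,0101-
  m11 ⊆ 0101- [E]
  m13 ⊆ 0-101,0110-
  m14 ⊆ -1110,01-10,011-0
  m21 ⊆ -0101 [E]
  m30 ⊆ -1110,1111-
E = {-0101, 00-01, 0101-}

YES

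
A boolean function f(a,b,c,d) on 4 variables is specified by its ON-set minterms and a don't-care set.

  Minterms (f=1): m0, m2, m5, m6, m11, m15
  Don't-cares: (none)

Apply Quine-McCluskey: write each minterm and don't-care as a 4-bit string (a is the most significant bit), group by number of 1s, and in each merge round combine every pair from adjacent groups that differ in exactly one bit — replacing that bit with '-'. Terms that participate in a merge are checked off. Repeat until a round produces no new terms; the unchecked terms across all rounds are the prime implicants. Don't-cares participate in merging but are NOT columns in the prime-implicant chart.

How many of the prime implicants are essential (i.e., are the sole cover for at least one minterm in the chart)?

Round 0: 0000✓ 0010✓ 0101 0110✓ 1011✓ 1111✓
Round 1: 0-10 00-0 1-11
PIs = {0-10, 00-0, 0101, 1-11}
Coverage chart:
  m0: 00-0 ←essential
  m2: 0-10,00-0
  m5: 0101 ←essential
  m6: 0-10 ←essential
  m11: 1-11 ←essential
  m15: 1-11 ←essential
Essential: 0-10, 00-0, 0101, 1-11

4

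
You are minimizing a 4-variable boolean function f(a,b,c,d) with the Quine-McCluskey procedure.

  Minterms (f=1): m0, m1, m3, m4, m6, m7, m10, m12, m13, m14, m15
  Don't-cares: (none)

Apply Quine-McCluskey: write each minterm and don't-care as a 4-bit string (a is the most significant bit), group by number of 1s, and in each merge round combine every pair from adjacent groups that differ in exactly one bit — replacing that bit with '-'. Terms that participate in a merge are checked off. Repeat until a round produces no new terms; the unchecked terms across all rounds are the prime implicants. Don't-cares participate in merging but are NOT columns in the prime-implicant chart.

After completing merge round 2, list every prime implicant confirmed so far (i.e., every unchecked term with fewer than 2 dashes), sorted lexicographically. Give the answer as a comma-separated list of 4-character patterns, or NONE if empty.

0-00, 0-11, 00-1, 000-, 1-10

size-2^0 implicants → 0000(✓)  0001(✓)  0011(✓)  0100(✓)  0110(✓)  0111(✓)  1010(✓)  1100(✓)  1101(✓)  1110(✓)  1111(✓)
size-2^1 implicants → -100(✓)  -110(✓)  -111(✓)  0-00  0-11  00-1  000-  01-0(✓)  011-(✓)  1-10  11-0(✓)  11-1(✓)  110-(✓)  111-(✓)
size-2^2 implicants → -1-0  -11-  11--
Unchecked terms (primes): -1-0, -11-, 0-00, 0-11, 00-1, 000-, 1-10, 11--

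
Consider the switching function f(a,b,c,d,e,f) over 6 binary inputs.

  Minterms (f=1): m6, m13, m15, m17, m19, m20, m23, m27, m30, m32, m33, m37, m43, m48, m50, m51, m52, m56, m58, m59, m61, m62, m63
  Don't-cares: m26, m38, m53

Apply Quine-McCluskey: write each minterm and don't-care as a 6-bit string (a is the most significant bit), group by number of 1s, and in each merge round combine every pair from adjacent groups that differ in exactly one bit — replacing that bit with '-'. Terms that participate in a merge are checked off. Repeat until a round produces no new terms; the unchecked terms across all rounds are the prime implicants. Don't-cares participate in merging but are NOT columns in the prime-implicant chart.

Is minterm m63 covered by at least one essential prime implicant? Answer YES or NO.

NO

[col 0] 000110*, 001101*, 001111*, 010001*, 010011*, 010100*, 010111*, 011010*, 011011*, 011110*, 100000*, 100001*, 100101*, 100110*, 101011*, 110000*, 110010*, 110011*, 110100*, 110101*, 111000*, 111010*, 111011*, 111101*, 111110*, 111111*
[col 1] -00110, -10011*, -10100, -11010*, -11011*, -11110*, 0011-1, 01-011*, 010-11, 0100-1, 011-10*, 01101-*, 1-0000, 1-0101, 1-1011, 100-01, 10000-, 11-000*, 11-010*, 11-011*, 11-101, 110-00, 1100-0*, 11001-*, 11010-, 111-10*, 111-11*, 1110-0*, 11101-*, 1111-1, 11111-*
[col 2] -1-011, -11-10, -1101-, 11-0-0, 11-01-, 111-1-
Prime implicants: -00110, -1-011, -10100, -11-10, -1101-, 0011-1, 010-11, 0100-1, 1-0000, 1-0101, 1-1011, 100-01, 10000-, 11-0-0, 11-01-, 11-101, 110-00, 11010-, 111-1-, 1111-1
PI chart (minterm → PIs covering it):
  6 | -00110  (sole → essential)
  13 | 0011-1  (sole → essential)
  15 | 0011-1  (sole → essential)
  17 | 0100-1  (sole → essential)
  19 | -1-011,010-11,0100-1
  20 | -10100  (sole → essential)
  23 | 010-11  (sole → essential)
  27 | -1-011,-1101-
  30 | -11-10  (sole → essential)
  32 | 1-0000,10000-
  33 | 100-01,10000-
  37 | 1-0101,100-01
  43 | 1-1011  (sole → essential)
  48 | 1-0000,11-0-0,110-00
  50 | 11-0-0,11-01-
  51 | -1-011,11-01-
  52 | -10100,110-00,11010-
  56 | 11-0-0  (sole → essential)
  58 | -11-10,-1101-,11-0-0,11-01-,111-1-
  59 | -1-011,-1101-,1-1011,11-01-,111-1-
  61 | 11-101,1111-1
  62 | -11-10,111-1-
  63 | 111-1-,1111-1
Essential prime implicants: -00110, -10100, -11-10, 0011-1, 010-11, 0100-1, 1-1011, 11-0-0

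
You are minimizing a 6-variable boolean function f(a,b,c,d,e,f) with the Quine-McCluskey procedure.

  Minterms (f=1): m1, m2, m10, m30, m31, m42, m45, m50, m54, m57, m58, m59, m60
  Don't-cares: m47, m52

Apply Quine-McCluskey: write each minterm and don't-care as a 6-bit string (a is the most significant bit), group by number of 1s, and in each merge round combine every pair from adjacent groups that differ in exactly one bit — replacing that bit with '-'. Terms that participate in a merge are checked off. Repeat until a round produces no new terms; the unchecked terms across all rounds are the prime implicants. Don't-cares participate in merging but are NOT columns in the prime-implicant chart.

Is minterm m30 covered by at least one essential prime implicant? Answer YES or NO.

Round 0: 000001 000010✓ 001010✓ 011110✓ 011111✓ 101010✓ 101101✓ 101111✓ 110010✓ 110100✓ 110110✓ 111001✓ 111010✓ 111011✓ 111100✓
Round 1: -01010 00-010 01111- 1-1010 1011-1 11-010 11-100 110-10 1101-0 1110-1 11101-
PIs = {-01010, 00-010, 000001, 01111-, 1-1010, 1011-1, 11-010, 11-100, 110-10, 1101-0, 1110-1, 11101-}
Coverage chart:
  m1: 000001 ←essential
  m2: 00-010 ←essential
  m10: -01010,00-010
  m30: 01111- ←essential
  m31: 01111- ←essential
  m42: -01010,1-1010
  m45: 1011-1 ←essential
  m50: 11-010,110-10
  m54: 110-10,1101-0
  m57: 1110-1 ←essential
  m58: 1-1010,11-010,11101-
  m59: 1110-1,11101-
  m60: 11-100 ←essential
Essential: 00-010, 000001, 01111-, 1011-1, 11-100, 1110-1

YES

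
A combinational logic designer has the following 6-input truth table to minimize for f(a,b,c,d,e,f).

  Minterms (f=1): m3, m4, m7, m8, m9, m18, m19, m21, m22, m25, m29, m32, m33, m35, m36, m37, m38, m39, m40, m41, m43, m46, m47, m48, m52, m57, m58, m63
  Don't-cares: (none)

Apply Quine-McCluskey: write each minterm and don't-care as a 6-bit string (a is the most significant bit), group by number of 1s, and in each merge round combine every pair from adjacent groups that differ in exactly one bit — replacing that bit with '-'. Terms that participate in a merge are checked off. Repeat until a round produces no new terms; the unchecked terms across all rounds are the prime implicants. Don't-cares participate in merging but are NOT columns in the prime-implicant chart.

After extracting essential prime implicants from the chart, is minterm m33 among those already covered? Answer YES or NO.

size-2^0 implicants → 000011(✓)  000100(✓)  000111(✓)  001000(✓)  001001(✓)  010010(✓)  010011(✓)  010101(✓)  010110(✓)  011001(✓)  011101(✓)  100000(✓)  100001(✓)  100011(✓)  100100(✓)  100101(✓)  100110(✓)  100111(✓)  101000(✓)  101001(✓)  101011(✓)  101110(✓)  101111(✓)  110000(✓)  110100(✓)  111001(✓)  111010  111111(✓)
size-2^1 implicants → -00011(✓)  -00100  -00111(✓)  -01000(✓)  -01001(✓)  -11001(✓)  0-0011  0-1001(✓)  000-11(✓)  00100-(✓)  01-101  010-10  01001-  011-01  1-0000(✓)  1-0100(✓)  1-1001(✓)  1-1111  10-000(✓)  10-001(✓)  10-011(✓)  10-110(✓)  10-111(✓)  100-00(✓)  100-01(✓)  100-11(✓)  1000-1(✓)  10000-(✓)  1001-0(✓)  1001-1(✓)  10010-(✓)  10011-(✓)  101-11(✓)  1010-1(✓)  10100-(✓)  10111-(✓)  110-00(✓)
size-2^2 implicants → --1001  -00-11  -0100-  1-0-00  10--11  10-0-1  10-00-  10-11-  100--1  100-0-  1001--
Unchecked terms (primes): --1001, -00-11, -00100, -0100-, 0-0011, 01-101, 010-10, 01001-, 011-01, 1-0-00, 1-1111, 10--11, 10-0-1, 10-00-, 10-11-, 100--1, 100-0-, 1001--, 111010
Minterm coverage:
  m3 ⊆ -00-11,0-0011
  m4 ⊆ -00100 [E]
  m7 ⊆ -00-11 [E]
  m8 ⊆ -0100- [E]
  m9 ⊆ --1001,-0100-
  m18 ⊆ 010-10,01001-
  m19 ⊆ 0-0011,01001-
  m21 ⊆ 01-101 [E]
  m22 ⊆ 010-10 [E]
  m25 ⊆ --1001,011-01
  m29 ⊆ 01-101,011-01
  m32 ⊆ 1-0-00,10-00-,100-0-
  m33 ⊆ 10-0-1,10-00-,100--1,100-0-
  m35 ⊆ -00-11,10--11,10-0-1,100--1
  m36 ⊆ -00100,1-0-00,100-0-,1001--
  m37 ⊆ 100--1,100-0-,1001--
  m38 ⊆ 10-11-,1001--
  m39 ⊆ -00-11,10--11,10-11-,100--1,1001--
  m40 ⊆ -0100-,10-00-
  m41 ⊆ --1001,-0100-,10-0-1,10-00-
  m43 ⊆ 10--11,10-0-1
  m46 ⊆ 10-11- [E]
  m47 ⊆ 1-1111,10--11,10-11-
  m48 ⊆ 1-0-00 [E]
  m52 ⊆ 1-0-00 [E]
  m57 ⊆ --1001 [E]
  m58 ⊆ 111010 [E]
  m63 ⊆ 1-1111 [E]
E = {--1001, -00-11, -00100, -0100-, 01-101, 010-10, 1-0-00, 1-1111, 10-11-, 111010}

NO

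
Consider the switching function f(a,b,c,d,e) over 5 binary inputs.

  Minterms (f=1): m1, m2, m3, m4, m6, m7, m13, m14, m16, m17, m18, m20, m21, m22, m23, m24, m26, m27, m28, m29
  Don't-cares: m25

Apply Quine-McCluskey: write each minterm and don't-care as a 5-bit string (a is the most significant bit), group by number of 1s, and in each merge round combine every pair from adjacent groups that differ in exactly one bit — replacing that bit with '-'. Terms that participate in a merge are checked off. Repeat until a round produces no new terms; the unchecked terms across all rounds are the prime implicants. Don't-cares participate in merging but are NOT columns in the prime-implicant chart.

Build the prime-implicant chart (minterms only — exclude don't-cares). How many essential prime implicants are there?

size-2^0 implicants → 00001(✓)  00010(✓)  00011(✓)  00100(✓)  00110(✓)  00111(✓)  01101(✓)  01110(✓)  10000(✓)  10001(✓)  10010(✓)  10100(✓)  10101(✓)  10110(✓)  10111(✓)  11000(✓)  11001(✓)  11010(✓)  11011(✓)  11100(✓)  11101(✓)
size-2^1 implicants → -0001  -0010(✓)  -0100(✓)  -0110(✓)  -0111(✓)  -1101  0-110  00-10(✓)  00-11(✓)  000-1  0001-(✓)  001-0(✓)  0011-(✓)  1-000(✓)  1-001(✓)  1-010(✓)  1-100(✓)  1-101(✓)  10-00(✓)  10-01(✓)  10-10(✓)  100-0(✓)  1000-(✓)  101-0(✓)  101-1(✓)  1010-(✓)  1011-(✓)  11-00(✓)  11-01(✓)  110-0(✓)  110-1(✓)  1100-(✓)  1101-(✓)  1110-(✓)
size-2^2 implicants → -0-10  -01-0  -011-  00-1-  1--00(✓)  1--01(✓)  1-0-0  1-00-(✓)  1-10-(✓)  10--0  10-0-(✓)  101--  11-0-(✓)  110--
size-2^3 implicants → 1--0-
Unchecked terms (primes): -0-10, -0001, -01-0, -011-, -1101, 0-110, 00-1-, 000-1, 1--0-, 1-0-0, 10--0, 101--, 110--
Minterm coverage:
  m1 ⊆ -0001,000-1
  m2 ⊆ -0-10,00-1-
  m3 ⊆ 00-1-,000-1
  m4 ⊆ -01-0 [E]
  m6 ⊆ -0-10,-01-0,-011-,0-110,00-1-
  m7 ⊆ -011-,00-1-
  m13 ⊆ -1101 [E]
  m14 ⊆ 0-110 [E]
  m16 ⊆ 1--0-,1-0-0,10--0
  m17 ⊆ -0001,1--0-
  m18 ⊆ -0-10,1-0-0,10--0
  m20 ⊆ -01-0,1--0-,10--0,101--
  m21 ⊆ 1--0-,101--
  m22 ⊆ -0-10,-01-0,-011-,10--0,101--
  m23 ⊆ -011-,101--
  m24 ⊆ 1--0-,1-0-0,110--
  m26 ⊆ 1-0-0,110--
  m27 ⊆ 110-- [E]
  m28 ⊆ 1--0- [E]
  m29 ⊆ -1101,1--0-
E = {-01-0, -1101, 0-110, 1--0-, 110--}

5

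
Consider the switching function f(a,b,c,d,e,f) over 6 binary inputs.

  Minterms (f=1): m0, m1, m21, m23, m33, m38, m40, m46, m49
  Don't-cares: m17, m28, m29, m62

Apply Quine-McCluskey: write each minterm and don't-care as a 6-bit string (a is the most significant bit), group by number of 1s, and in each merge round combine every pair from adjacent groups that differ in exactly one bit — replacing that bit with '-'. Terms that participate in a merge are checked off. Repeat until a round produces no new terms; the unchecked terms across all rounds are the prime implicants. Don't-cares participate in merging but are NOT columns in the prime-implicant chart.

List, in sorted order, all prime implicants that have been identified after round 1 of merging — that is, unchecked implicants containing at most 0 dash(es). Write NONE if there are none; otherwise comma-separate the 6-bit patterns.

101000

size-2^0 implicants → 000000(✓)  000001(✓)  010001(✓)  010101(✓)  010111(✓)  011100(✓)  011101(✓)  100001(✓)  100110(✓)  101000  101110(✓)  110001(✓)  111110(✓)
size-2^1 implicants → -00001(✓)  -10001(✓)  0-0001(✓)  00000-  01-101  010-01  0101-1  01110-  1-0001(✓)  1-1110  10-110
size-2^2 implicants → --0001
Unchecked terms (primes): --0001, 00000-, 01-101, 010-01, 0101-1, 01110-, 1-1110, 10-110, 101000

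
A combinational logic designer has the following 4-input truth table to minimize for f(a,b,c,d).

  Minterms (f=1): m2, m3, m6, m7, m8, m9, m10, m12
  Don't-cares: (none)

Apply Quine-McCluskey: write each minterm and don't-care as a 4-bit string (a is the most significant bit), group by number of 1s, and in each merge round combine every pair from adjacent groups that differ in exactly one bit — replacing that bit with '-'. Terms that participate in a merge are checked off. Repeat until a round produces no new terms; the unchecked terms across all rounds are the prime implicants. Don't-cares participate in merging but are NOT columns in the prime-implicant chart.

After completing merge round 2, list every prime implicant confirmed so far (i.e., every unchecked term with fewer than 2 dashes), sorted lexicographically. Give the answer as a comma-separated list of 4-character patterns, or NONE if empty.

-010, 1-00, 10-0, 100-

size-2^0 implicants → 0010(✓)  0011(✓)  0110(✓)  0111(✓)  1000(✓)  1001(✓)  1010(✓)  1100(✓)
size-2^1 implicants → -010  0-10(✓)  0-11(✓)  001-(✓)  011-(✓)  1-00  10-0  100-
size-2^2 implicants → 0-1-
Unchecked terms (primes): -010, 0-1-, 1-00, 10-0, 100-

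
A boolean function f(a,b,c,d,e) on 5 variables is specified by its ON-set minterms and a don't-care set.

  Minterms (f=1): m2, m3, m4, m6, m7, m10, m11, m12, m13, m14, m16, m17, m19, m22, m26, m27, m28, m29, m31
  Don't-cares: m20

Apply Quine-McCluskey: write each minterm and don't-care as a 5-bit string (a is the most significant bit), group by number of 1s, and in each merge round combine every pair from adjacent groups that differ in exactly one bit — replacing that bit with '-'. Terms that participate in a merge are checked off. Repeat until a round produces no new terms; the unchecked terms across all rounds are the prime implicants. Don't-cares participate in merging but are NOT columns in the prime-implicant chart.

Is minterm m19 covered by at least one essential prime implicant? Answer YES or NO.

[col 0] 00010*, 00011*, 00100*, 00110*, 00111*, 01010*, 01011*, 01100*, 01101*, 01110*, 10000*, 10001*, 10011*, 10100*, 10110*, 11010*, 11011*, 11100*, 11101*, 11111*
[col 1] -0011*, -0100*, -0110*, -1010*, -1011*, -1100*, -1101*, 0-010*, 0-011*, 0-100*, 0-110*, 00-10*, 00-11*, 0001-*, 001-0*, 0011-*, 01-10*, 0101-*, 011-0*, 0110-*, 1-011*, 1-100*, 10-00, 100-1, 1000-, 101-0*, 11-11, 1101-*, 111-1, 1110-*
[col 2] --011, --100, -01-0, -101-, -110-, 0--10, 0-01-, 0-1-0, 00-1-
Prime implicants: --011, --100, -01-0, -101-, -110-, 0--10, 0-01-, 0-1-0, 00-1-, 10-00, 100-1, 1000-, 11-11, 111-1
PI chart (minterm → PIs covering it):
  2 | 0--10,0-01-,00-1-
  3 | --011,0-01-,00-1-
  4 | --100,-01-0,0-1-0
  6 | -01-0,0--10,0-1-0,00-1-
  7 | 00-1-  (sole → essential)
  10 | -101-,0--10,0-01-
  11 | --011,-101-,0-01-
  12 | --100,-110-,0-1-0
  13 | -110-  (sole → essential)
  14 | 0--10,0-1-0
  16 | 10-00,1000-
  17 | 100-1,1000-
  19 | --011,100-1
  22 | -01-0  (sole → essential)
  26 | -101-  (sole → essential)
  27 | --011,-101-,11-11
  28 | --100,-110-
  29 | -110-,111-1
  31 | 11-11,111-1
Essential prime implicants: -01-0, -101-, -110-, 00-1-

NO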